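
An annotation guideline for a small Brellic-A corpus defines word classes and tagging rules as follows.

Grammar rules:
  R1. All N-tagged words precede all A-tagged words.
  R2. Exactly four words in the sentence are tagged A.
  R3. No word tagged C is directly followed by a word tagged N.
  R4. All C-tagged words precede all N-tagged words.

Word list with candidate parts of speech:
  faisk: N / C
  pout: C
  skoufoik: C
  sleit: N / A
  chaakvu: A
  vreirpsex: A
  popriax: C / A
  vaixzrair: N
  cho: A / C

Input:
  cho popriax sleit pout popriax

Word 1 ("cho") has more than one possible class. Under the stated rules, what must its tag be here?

Candidates per position — 1:cho {A,C}; 2:popriax {C,A}; 3:sleit {N,A}; 4:pout {C}; 5:popriax {C,A}.
Position 1: tagging it C would leave rule 2 unsatisfiable, so it must be A.
Position 2: tagging it C would leave rule 2 unsatisfiable, so it must be A.
Position 3: tagging it N would leave rule 1 unsatisfiable, so it must be A.
Position 5: tagging it C would leave rule 2 unsatisfiable, so it must be A.
The unique satisfying tagging is: A A A C A.
Checking: rule 1 ok; rule 2 ok; rule 3 ok; rule 4 ok.

A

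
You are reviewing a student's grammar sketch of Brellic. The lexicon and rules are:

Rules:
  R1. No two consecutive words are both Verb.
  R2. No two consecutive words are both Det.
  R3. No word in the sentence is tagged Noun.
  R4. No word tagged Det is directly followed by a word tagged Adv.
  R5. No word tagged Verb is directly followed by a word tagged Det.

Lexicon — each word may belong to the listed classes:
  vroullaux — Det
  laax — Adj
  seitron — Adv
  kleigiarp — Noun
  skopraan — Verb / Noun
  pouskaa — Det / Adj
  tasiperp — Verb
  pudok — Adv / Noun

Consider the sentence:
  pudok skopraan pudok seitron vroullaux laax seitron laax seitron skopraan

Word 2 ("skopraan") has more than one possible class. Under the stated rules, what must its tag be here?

Candidates per position — 1:pudok {Adv,Noun}; 2:skopraan {Verb,Noun}; 3:pudok {Adv,Noun}; 4:seitron {Adv}; 5:vroullaux {Det}; 6:laax {Adj}; 7:seitron {Adv}; 8:laax {Adj}; 9:seitron {Adv}; 10:skopraan {Verb,Noun}.
At position 1, choosing Noun makes rule 3 impossible to satisfy; hence Adv.
At position 2, choosing Noun makes rule 3 impossible to satisfy; hence Verb.
At position 3, choosing Noun makes rule 3 impossible to satisfy; hence Adv.
At position 10, choosing Noun makes rule 3 impossible to satisfy; hence Verb.
The unique satisfying tagging is: Adv Verb Adv Adv Det Adj Adv Adj Adv Verb.
Rule-by-rule: rule 1 holds; rule 2 holds; rule 3 holds; rule 4 holds; rule 5 holds.

Verb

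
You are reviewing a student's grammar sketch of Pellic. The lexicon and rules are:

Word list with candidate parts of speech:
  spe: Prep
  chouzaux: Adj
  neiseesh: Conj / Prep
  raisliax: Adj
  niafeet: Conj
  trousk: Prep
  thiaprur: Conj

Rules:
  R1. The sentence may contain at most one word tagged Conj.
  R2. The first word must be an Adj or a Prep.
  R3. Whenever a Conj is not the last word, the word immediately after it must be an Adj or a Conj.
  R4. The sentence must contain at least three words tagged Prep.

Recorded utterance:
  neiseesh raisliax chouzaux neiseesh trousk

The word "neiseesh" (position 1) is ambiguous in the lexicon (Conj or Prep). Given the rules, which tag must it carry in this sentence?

Candidates per position — 1:neiseesh {Conj,Prep}; 2:raisliax {Adj}; 3:chouzaux {Adj}; 4:neiseesh {Conj,Prep}; 5:trousk {Prep}.
Position 1: tagging it Conj would leave rule 2 unsatisfiable, so it must be Prep.
Position 4: tagging it Conj would leave rule 3 unsatisfiable, so it must be Prep.
The only consistent sequence is: Prep Adj Adj Prep Prep.
Check: rule 1 satisfied; rule 2 satisfied; rule 3 satisfied; rule 4 satisfied.

Prep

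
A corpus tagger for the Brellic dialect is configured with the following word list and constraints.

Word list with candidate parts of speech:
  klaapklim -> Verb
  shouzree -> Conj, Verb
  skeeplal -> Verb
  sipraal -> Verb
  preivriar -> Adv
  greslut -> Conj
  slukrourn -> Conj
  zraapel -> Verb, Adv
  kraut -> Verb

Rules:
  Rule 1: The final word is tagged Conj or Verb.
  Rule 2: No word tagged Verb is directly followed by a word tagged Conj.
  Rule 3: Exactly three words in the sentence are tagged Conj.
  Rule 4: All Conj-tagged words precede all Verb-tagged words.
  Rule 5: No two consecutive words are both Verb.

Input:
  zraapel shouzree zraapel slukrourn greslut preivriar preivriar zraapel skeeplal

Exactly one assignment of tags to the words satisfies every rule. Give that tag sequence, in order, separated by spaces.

Adv Conj Adv Conj Conj Adv Adv Adv Verb

Candidates per position — 1:zraapel {Verb,Adv}; 2:shouzree {Conj,Verb}; 3:zraapel {Verb,Adv}; 4:slukrourn {Conj}; 5:greslut {Conj}; 6:preivriar {Adv}; 7:preivriar {Adv}; 8:zraapel {Verb,Adv}; 9:skeeplal {Verb}.
Position 1: Verb is ruled out by rule 4; that leaves Adv.
Position 2: Verb is ruled out by rule 3; that leaves Conj.
Position 3: Verb is ruled out by rule 2; that leaves Adv.
Position 8: Verb is ruled out by rule 5; that leaves Adv.
So the tagging must be: Adv Conj Adv Conj Conj Adv Adv Adv Verb.
Rule-by-rule: rule 1 satisfied; rule 2 satisfied; rule 3 satisfied; rule 4 satisfied; rule 5 satisfied.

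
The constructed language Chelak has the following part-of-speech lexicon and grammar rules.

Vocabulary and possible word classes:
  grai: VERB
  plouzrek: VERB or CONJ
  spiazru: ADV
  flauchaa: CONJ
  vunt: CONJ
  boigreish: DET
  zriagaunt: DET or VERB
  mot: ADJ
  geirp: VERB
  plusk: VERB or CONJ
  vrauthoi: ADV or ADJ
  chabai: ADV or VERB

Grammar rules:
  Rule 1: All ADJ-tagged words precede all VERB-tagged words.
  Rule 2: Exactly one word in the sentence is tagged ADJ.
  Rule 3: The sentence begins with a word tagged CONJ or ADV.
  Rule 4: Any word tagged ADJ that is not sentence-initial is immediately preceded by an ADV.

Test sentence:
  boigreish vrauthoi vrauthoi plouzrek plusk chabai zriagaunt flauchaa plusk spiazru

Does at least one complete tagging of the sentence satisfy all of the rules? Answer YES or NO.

Candidates per position — 1:boigreish {DET}; 2:vrauthoi {ADV,ADJ}; 3:vrauthoi {ADV,ADJ}; 4:plouzrek {VERB,CONJ}; 5:plusk {VERB,CONJ}; 6:chabai {ADV,VERB}; 7:zriagaunt {DET,VERB}; 8:flauchaa {CONJ}; 9:plusk {VERB,CONJ}; 10:spiazru {ADV}.
Rule 3 cannot be satisfied by any choice of tags from the lexicon.
So there is no consistent tagging.

NO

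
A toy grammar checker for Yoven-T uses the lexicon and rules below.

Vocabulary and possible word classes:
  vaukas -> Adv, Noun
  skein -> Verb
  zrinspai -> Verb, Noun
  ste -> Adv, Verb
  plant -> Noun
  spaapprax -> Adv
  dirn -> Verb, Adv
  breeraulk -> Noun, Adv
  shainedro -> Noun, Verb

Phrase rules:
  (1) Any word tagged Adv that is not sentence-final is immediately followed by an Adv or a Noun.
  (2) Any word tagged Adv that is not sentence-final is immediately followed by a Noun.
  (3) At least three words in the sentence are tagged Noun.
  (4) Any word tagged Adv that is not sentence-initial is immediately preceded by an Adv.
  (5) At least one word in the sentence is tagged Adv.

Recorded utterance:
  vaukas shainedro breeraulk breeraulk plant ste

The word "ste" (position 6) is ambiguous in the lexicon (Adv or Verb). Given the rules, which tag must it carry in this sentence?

Verb

Candidates per position — 1:vaukas {Adv,Noun}; 2:shainedro {Noun,Verb}; 3:breeraulk {Noun,Adv}; 4:breeraulk {Noun,Adv}; 5:plant {Noun}; 6:ste {Adv,Verb}.
Position 3: Adv is ruled out by rule 4; that leaves Noun.
Position 4: Adv is ruled out by rule 4; that leaves Noun.
Position 6: Adv is ruled out by rule 4; that leaves Verb.
Position 1: Noun is ruled out by rule 5; that leaves Adv.
Position 2: Verb is ruled out by rule 1; that leaves Noun.
The only consistent sequence is: Adv Noun Noun Noun Noun Verb.
Verifying each rule — rule 1 ok; rule 2 ok; rule 3 ok; rule 4 ok; rule 5 ok.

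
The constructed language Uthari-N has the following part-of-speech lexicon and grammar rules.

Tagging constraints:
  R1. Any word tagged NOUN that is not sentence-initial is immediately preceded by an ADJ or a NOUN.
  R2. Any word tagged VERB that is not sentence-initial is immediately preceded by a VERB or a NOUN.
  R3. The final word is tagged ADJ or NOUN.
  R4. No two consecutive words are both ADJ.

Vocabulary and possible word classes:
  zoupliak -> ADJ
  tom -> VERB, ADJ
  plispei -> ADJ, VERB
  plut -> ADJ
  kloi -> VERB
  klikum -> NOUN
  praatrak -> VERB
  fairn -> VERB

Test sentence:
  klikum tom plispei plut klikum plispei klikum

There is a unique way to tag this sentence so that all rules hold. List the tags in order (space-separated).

Candidates per position — 1:klikum {NOUN}; 2:tom {VERB,ADJ}; 3:plispei {ADJ,VERB}; 4:plut {ADJ}; 5:klikum {NOUN}; 6:plispei {ADJ,VERB}; 7:klikum {NOUN}.
Word 3 cannot be ADJ — rule 4 would then fail for every completion. It is VERB.
Word 6 cannot be VERB — rule 1 would then fail for every completion. It is ADJ.
Word 2 cannot be ADJ — rule 2 would then fail for every completion. It is VERB.
The only consistent sequence is: NOUN VERB VERB ADJ NOUN ADJ NOUN.
Check: rule 1 satisfied; rule 2 satisfied; rule 3 satisfied; rule 4 satisfied.

NOUN VERB VERB ADJ NOUN ADJ NOUN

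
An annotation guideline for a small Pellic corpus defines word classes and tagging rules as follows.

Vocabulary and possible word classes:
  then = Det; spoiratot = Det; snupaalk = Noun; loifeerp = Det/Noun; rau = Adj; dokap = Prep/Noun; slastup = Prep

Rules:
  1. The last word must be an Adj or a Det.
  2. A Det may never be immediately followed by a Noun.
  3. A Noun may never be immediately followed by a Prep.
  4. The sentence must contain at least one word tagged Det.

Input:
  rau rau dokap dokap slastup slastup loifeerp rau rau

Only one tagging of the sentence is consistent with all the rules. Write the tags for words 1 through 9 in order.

Adj Adj Prep Prep Prep Prep Det Adj Adj

Candidates per position — 1:rau {Adj}; 2:rau {Adj}; 3:dokap {Prep,Noun}; 4:dokap {Prep,Noun}; 5:slastup {Prep}; 6:slastup {Prep}; 7:loifeerp {Det,Noun}; 8:rau {Adj}; 9:rau {Adj}.
At position 3, choosing Noun makes rule 3 impossible to satisfy; hence Prep.
At position 4, choosing Noun makes rule 3 impossible to satisfy; hence Prep.
At position 7, choosing Noun makes rule 4 impossible to satisfy; hence Det.
So the tagging must be: Adj Adj Prep Prep Prep Prep Det Adj Adj.
Checking: rule 1 satisfied; rule 2 satisfied; rule 3 satisfied; rule 4 satisfied.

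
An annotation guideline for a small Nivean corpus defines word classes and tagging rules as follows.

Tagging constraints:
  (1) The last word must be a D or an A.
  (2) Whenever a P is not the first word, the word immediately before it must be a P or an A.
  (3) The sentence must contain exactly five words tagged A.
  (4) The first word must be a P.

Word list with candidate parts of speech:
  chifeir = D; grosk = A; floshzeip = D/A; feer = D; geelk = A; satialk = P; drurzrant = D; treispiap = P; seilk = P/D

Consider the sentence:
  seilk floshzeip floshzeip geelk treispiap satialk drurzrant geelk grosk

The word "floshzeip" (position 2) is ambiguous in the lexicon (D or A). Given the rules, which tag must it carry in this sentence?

A

Candidates per position — 1:seilk {P,D}; 2:floshzeip {D,A}; 3:floshzeip {D,A}; 4:geelk {A}; 5:treispiap {P}; 6:satialk {P}; 7:drurzrant {D}; 8:geelk {A}; 9:grosk {A}.
Position 1: tagging it D would leave rule 4 unsatisfiable, so it must be P.
Position 2: tagging it D would leave rule 3 unsatisfiable, so it must be A.
Position 3: tagging it D would leave rule 3 unsatisfiable, so it must be A.
The unique satisfying tagging is: P A A A P P D A A.
Verifying each rule — rule 1 satisfied; rule 2 satisfied; rule 3 satisfied; rule 4 satisfied.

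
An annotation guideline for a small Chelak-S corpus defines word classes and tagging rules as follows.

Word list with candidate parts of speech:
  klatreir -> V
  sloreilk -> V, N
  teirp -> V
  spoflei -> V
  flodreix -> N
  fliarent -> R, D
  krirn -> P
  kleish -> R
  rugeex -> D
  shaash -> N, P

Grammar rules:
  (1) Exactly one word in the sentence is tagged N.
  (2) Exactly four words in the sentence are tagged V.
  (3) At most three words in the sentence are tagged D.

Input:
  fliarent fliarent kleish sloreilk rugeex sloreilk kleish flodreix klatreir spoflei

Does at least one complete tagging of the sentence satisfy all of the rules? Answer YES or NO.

Candidates per position — 1:fliarent {R,D}; 2:fliarent {R,D}; 3:kleish {R}; 4:sloreilk {V,N}; 5:rugeex {D}; 6:sloreilk {V,N}; 7:kleish {R}; 8:flodreix {N}; 9:klatreir {V}; 10:spoflei {V}.
One satisfying assignment: D R R V D V R N V V.
Verifying each rule — rule 1 ok; rule 2 ok; rule 3 ok.

YES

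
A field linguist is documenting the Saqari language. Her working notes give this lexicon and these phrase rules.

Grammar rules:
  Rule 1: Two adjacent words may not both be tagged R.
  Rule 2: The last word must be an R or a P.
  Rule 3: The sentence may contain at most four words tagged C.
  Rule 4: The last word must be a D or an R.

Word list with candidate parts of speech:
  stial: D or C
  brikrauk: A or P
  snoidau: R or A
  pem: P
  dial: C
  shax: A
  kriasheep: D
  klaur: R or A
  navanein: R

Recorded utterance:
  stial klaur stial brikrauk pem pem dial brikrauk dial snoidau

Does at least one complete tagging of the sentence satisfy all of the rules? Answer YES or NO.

Candidates per position — 1:stial {D,C}; 2:klaur {R,A}; 3:stial {D,C}; 4:brikrauk {A,P}; 5:pem {P}; 6:pem {P}; 7:dial {C}; 8:brikrauk {A,P}; 9:dial {C}; 10:snoidau {R,A}.
One satisfying assignment: D R C A P P C P C R.
Verifying each rule — rule 1 ok; rule 2 ok; rule 3 ok; rule 4 ok.

YES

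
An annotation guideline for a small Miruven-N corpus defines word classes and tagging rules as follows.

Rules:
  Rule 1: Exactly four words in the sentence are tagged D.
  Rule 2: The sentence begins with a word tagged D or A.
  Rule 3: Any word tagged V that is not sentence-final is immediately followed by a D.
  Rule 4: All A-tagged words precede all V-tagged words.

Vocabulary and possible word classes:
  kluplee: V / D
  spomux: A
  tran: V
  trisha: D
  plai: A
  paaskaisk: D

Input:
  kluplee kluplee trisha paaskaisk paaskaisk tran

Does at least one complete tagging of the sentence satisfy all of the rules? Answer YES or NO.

YES

Candidates per position — 1:kluplee {V,D}; 2:kluplee {V,D}; 3:trisha {D}; 4:paaskaisk {D}; 5:paaskaisk {D}; 6:tran {V}.
One satisfying assignment: D V D D D V.
Check: rule 1 ✓; rule 2 ✓; rule 3 ✓; rule 4 ✓.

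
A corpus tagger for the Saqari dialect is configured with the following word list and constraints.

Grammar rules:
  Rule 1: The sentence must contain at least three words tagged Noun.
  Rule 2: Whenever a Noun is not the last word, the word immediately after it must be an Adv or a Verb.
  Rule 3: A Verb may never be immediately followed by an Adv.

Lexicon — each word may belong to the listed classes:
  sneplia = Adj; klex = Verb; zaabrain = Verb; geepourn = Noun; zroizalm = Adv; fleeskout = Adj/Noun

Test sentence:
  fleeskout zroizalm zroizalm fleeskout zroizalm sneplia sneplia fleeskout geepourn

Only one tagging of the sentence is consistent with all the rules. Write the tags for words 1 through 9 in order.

Noun Adv Adv Noun Adv Adj Adj Adj Noun

Candidates per position — 1:fleeskout {Adj,Noun}; 2:zroizalm {Adv}; 3:zroizalm {Adv}; 4:fleeskout {Adj,Noun}; 5:zroizalm {Adv}; 6:sneplia {Adj}; 7:sneplia {Adj}; 8:fleeskout {Adj,Noun}; 9:geepourn {Noun}.
At position 8, choosing Noun makes rule 2 impossible to satisfy; hence Adj.
At position 1, choosing Adj makes rule 1 impossible to satisfy; hence Noun.
At position 4, choosing Adj makes rule 1 impossible to satisfy; hence Noun.
So the tagging must be: Noun Adv Adv Noun Adv Adj Adj Adj Noun.
Check: rule 1 ✓; rule 2 ✓; rule 3 ✓.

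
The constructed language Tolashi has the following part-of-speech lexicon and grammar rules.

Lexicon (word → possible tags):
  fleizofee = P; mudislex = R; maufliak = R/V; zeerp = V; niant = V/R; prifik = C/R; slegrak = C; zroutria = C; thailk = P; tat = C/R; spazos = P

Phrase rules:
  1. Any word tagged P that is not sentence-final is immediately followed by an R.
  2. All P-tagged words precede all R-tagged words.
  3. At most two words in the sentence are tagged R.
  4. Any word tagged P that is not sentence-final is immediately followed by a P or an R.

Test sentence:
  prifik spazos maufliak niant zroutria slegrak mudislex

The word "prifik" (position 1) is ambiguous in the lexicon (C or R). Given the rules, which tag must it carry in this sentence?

Candidates per position — 1:prifik {C,R}; 2:spazos {P}; 3:maufliak {R,V}; 4:niant {V,R}; 5:zroutria {C}; 6:slegrak {C}; 7:mudislex {R}.
Position 1: tagging it R would leave rule 2 unsatisfiable, so it must be C.
Position 3: tagging it V would leave rule 1 unsatisfiable, so it must be R.
Position 4: tagging it R would leave rule 3 unsatisfiable, so it must be V.
So the tagging must be: C P R V C C R.
Checking: rule 1 ✓; rule 2 ✓; rule 3 ✓; rule 4 ✓.

C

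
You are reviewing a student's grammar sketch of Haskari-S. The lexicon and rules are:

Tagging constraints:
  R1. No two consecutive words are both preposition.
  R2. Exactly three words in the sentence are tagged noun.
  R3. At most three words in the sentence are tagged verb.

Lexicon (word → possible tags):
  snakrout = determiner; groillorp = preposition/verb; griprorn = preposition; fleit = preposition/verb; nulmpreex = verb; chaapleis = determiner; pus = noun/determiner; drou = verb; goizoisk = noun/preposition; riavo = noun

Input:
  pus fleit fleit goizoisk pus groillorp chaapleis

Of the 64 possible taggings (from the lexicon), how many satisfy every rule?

Candidates per position — 1:pus {noun,determiner}; 2:fleit {preposition,verb}; 3:fleit {preposition,verb}; 4:goizoisk {noun,preposition}; 5:pus {noun,determiner}; 6:groillorp {preposition,verb}; 7:chaapleis {determiner}.
There are 64 candidate sequences in total.
Checking each against the rules leaves 6 sequences.
Count = 6.

6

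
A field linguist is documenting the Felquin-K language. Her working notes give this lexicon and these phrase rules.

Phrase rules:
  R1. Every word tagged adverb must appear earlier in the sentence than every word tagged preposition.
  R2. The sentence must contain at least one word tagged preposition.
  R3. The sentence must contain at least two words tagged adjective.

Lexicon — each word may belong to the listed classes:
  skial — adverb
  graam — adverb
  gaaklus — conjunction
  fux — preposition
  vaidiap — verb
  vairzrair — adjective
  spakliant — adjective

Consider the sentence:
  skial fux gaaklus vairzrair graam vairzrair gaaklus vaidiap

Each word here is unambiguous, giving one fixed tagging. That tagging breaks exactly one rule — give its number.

Fixed tagging: adverb preposition conjunction adjective adverb adjective conjunction verb.
Rule check: R1 fail, R2 pass, R3 pass.
Only rule 1 fails.

1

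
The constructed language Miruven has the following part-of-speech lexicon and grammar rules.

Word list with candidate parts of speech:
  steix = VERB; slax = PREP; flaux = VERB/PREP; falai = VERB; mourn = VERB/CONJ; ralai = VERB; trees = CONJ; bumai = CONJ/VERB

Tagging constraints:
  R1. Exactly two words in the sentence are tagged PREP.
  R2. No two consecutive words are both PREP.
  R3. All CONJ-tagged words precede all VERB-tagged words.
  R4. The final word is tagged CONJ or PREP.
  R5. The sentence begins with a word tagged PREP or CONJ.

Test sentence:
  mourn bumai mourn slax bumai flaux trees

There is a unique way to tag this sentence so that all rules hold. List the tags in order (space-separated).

Candidates per position — 1:mourn {VERB,CONJ}; 2:bumai {CONJ,VERB}; 3:mourn {VERB,CONJ}; 4:slax {PREP}; 5:bumai {CONJ,VERB}; 6:flaux {VERB,PREP}; 7:trees {CONJ}.
Word 1 cannot be VERB — rule 3 would then fail for every completion. It is CONJ.
Word 2 cannot be VERB — rule 3 would then fail for every completion. It is CONJ.
Word 3 cannot be VERB — rule 3 would then fail for every completion. It is CONJ.
Word 5 cannot be VERB — rule 3 would then fail for every completion. It is CONJ.
Word 6 cannot be VERB — rule 1 would then fail for every completion. It is PREP.
That leaves exactly one tagging: CONJ CONJ CONJ PREP CONJ PREP CONJ.
Check: rule 1 ok; rule 2 ok; rule 3 ok; rule 4 ok; rule 5 ok.

CONJ CONJ CONJ PREP CONJ PREP CONJ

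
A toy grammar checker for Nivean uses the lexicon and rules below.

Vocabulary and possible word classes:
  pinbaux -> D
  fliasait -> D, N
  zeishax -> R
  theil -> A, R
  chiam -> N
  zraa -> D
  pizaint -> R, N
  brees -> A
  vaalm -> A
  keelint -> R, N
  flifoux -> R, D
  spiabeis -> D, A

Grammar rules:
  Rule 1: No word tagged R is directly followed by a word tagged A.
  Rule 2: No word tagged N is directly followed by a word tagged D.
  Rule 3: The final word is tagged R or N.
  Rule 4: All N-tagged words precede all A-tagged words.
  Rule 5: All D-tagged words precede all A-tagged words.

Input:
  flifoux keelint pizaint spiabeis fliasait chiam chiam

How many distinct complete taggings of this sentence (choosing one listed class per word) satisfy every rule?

8

Candidates per position — 1:flifoux {R,D}; 2:keelint {R,N}; 3:pizaint {R,N}; 4:spiabeis {D,A}; 5:fliasait {D,N}; 6:chiam {N}; 7:chiam {N}.
There are 32 candidate sequences in total.
Checking each against the rules leaves 8 sequences.
Count = 8.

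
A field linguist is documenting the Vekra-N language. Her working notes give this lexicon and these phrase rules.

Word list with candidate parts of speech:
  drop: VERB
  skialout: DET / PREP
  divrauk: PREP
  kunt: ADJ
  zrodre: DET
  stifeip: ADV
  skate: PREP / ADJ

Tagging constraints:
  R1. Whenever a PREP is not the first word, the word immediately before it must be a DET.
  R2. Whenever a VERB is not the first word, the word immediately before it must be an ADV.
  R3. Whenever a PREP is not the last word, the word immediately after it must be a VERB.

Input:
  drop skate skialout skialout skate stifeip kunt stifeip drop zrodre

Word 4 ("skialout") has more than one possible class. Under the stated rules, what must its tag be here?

DET

Candidates per position — 1:drop {VERB}; 2:skate {PREP,ADJ}; 3:skialout {DET,PREP}; 4:skialout {DET,PREP}; 5:skate {PREP,ADJ}; 6:stifeip {ADV}; 7:kunt {ADJ}; 8:stifeip {ADV}; 9:drop {VERB}; 10:zrodre {DET}.
At position 2, choosing PREP makes rule 1 impossible to satisfy; hence ADJ.
At position 3, choosing PREP makes rule 1 impossible to satisfy; hence DET.
At position 4, choosing PREP makes rule 3 impossible to satisfy; hence DET.
At position 5, choosing PREP makes rule 3 impossible to satisfy; hence ADJ.
So the tagging must be: VERB ADJ DET DET ADJ ADV ADJ ADV VERB DET.
Rule-by-rule: rule 1 ok; rule 2 ok; rule 3 ok.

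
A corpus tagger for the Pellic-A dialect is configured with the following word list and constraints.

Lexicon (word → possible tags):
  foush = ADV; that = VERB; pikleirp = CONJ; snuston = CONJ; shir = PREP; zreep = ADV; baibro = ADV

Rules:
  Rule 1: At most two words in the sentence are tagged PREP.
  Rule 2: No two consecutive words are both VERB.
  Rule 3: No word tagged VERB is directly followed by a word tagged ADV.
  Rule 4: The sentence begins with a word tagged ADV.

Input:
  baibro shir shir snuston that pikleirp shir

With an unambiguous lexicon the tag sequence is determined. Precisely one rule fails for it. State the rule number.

1

Fixed tagging: ADV PREP PREP CONJ VERB CONJ PREP.
Rule check: R1 ✗, R2 ✓, R3 ✓, R4 ✓.
Only rule 1 fails.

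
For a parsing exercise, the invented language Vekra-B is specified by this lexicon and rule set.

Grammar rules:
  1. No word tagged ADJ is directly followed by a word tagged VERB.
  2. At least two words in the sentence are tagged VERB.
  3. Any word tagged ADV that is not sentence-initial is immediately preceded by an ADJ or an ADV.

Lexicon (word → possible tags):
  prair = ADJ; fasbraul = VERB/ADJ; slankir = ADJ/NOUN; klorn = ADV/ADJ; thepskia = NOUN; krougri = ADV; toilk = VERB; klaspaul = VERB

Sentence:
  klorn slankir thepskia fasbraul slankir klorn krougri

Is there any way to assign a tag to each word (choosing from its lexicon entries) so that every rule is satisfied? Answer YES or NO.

Candidates per position — 1:klorn {ADV,ADJ}; 2:slankir {ADJ,NOUN}; 3:thepskia {NOUN}; 4:fasbraul {VERB,ADJ}; 5:slankir {ADJ,NOUN}; 6:klorn {ADV,ADJ}; 7:krougri {ADV}.
Rule 2 cannot be satisfied by any choice of tags from the lexicon.
So there is no consistent tagging.

NO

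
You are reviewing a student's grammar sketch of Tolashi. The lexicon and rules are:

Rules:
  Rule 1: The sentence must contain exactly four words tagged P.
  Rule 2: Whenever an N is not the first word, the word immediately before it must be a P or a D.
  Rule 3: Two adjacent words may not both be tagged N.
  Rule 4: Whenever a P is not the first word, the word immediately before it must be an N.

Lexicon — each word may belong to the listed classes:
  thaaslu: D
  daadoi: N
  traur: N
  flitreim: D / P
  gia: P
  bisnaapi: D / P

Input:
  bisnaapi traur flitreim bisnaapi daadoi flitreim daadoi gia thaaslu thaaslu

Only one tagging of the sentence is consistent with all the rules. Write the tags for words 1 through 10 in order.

P N P D N P N P D D

Candidates per position — 1:bisnaapi {D,P}; 2:traur {N}; 3:flitreim {D,P}; 4:bisnaapi {D,P}; 5:daadoi {N}; 6:flitreim {D,P}; 7:daadoi {N}; 8:gia {P}; 9:thaaslu {D}; 10:thaaslu {D}.
If word 4 were P, no tagging could satisfy rule 4; so word 4 is D.
If word 6 were D, no tagging could satisfy rule 1; so word 6 is P.
If word 1 were D, no tagging could satisfy rule 1; so word 1 is P.
If word 3 were D, no tagging could satisfy rule 1; so word 3 is P.
The unique satisfying tagging is: P N P D N P N P D D.
Check: rule 1 ok; rule 2 ok; rule 3 ok; rule 4 ok.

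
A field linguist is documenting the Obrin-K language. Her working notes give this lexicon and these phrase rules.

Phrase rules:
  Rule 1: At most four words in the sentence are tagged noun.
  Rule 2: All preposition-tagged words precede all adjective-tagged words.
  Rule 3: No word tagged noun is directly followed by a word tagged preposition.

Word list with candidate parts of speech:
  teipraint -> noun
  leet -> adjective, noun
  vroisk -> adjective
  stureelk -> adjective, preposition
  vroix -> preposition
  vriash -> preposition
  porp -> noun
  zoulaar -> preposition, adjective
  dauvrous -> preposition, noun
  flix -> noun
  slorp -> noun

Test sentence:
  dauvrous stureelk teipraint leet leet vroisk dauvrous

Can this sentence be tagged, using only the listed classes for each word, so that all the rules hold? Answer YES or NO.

YES

Candidates per position — 1:dauvrous {preposition,noun}; 2:stureelk {adjective,preposition}; 3:teipraint {noun}; 4:leet {adjective,noun}; 5:leet {adjective,noun}; 6:vroisk {adjective}; 7:dauvrous {preposition,noun}.
One satisfying assignment: noun adjective noun adjective adjective adjective noun.
Rule-by-rule: rule 1 satisfied; rule 2 satisfied; rule 3 satisfied.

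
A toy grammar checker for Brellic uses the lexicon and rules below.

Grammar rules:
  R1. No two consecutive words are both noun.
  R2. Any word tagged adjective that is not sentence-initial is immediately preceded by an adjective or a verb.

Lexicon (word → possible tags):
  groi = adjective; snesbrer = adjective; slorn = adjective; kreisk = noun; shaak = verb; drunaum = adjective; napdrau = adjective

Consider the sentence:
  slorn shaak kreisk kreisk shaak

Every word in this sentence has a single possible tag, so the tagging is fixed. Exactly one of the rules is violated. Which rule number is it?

Fixed tagging: adjective verb noun noun verb.
Rule check: R1 fail, R2 pass.
Only rule 1 fails.

1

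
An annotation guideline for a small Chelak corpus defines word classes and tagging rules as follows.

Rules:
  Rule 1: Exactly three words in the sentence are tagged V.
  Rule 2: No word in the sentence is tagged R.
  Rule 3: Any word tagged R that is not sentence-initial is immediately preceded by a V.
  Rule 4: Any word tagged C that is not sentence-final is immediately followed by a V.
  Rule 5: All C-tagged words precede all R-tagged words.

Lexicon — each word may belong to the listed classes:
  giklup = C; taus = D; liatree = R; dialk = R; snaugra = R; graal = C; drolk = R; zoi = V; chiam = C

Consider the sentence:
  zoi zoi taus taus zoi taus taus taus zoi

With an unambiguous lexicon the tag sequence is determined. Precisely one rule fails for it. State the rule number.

1

Fixed tagging: V V D D V D D D V.
Applying the rules: R1 ✗, R2 ✓, R3 ✓, R4 ✓, R5 ✓.
Only rule 1 fails.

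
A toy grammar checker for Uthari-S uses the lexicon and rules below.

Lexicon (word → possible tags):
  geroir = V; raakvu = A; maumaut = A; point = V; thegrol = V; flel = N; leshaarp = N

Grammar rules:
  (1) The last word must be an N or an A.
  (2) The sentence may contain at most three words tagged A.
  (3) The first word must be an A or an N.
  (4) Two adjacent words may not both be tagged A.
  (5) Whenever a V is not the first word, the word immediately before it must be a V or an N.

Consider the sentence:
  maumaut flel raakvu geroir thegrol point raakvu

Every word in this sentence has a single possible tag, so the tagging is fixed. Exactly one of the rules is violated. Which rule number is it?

Fixed tagging: A N A V V V A.
Applying the rules: R1 ✓, R2 ✓, R3 ✓, R4 ✓, R5 ✗.
Only rule 5 fails.

5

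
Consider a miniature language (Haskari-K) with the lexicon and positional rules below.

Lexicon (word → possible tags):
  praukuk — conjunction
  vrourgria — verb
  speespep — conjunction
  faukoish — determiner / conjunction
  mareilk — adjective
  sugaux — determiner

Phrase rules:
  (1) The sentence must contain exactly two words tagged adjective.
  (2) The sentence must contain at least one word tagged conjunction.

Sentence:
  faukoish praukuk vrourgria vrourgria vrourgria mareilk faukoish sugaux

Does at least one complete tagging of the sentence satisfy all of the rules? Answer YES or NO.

NO

Candidates per position — 1:faukoish {determiner,conjunction}; 2:praukuk {conjunction}; 3:vrourgria {verb}; 4:vrourgria {verb}; 5:vrourgria {verb}; 6:mareilk {adjective}; 7:faukoish {determiner,conjunction}; 8:sugaux {determiner}.
Rule 1 cannot be satisfied by any choice of tags from the lexicon.
So there is no consistent tagging.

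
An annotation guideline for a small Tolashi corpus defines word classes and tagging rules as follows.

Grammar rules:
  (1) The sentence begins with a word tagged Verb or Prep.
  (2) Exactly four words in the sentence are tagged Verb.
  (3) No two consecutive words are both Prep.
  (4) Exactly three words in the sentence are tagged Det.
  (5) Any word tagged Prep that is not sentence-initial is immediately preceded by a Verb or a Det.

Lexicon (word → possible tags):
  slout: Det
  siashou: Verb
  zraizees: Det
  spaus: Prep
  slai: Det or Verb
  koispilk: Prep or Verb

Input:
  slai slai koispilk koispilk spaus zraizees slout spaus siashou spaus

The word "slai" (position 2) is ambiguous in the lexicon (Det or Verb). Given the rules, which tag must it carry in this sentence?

Det

Candidates per position — 1:slai {Det,Verb}; 2:slai {Det,Verb}; 3:koispilk {Prep,Verb}; 4:koispilk {Prep,Verb}; 5:spaus {Prep}; 6:zraizees {Det}; 7:slout {Det}; 8:spaus {Prep}; 9:siashou {Verb}; 10:spaus {Prep}.
If word 1 were Det, no tagging could satisfy rule 1; so word 1 is Verb.
If word 2 were Verb, no tagging could satisfy rule 4; so word 2 is Det.
If word 3 were Prep, no tagging could satisfy rule 2; so word 3 is Verb.
If word 4 were Prep, no tagging could satisfy rule 2; so word 4 is Verb.
That leaves exactly one tagging: Verb Det Verb Verb Prep Det Det Prep Verb Prep.
Verifying each rule — rule 1 ok; rule 2 ok; rule 3 ok; rule 4 ok; rule 5 ok.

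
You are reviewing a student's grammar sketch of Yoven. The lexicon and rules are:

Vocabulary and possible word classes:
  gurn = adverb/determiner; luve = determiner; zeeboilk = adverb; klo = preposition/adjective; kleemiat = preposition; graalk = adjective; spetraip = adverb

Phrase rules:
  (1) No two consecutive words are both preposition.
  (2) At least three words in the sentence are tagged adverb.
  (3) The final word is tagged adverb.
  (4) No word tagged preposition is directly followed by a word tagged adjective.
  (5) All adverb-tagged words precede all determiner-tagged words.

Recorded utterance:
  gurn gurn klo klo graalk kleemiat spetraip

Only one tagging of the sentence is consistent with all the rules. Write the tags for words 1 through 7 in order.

adverb adverb adjective adjective adjective preposition adverb

Candidates per position — 1:gurn {adverb,determiner}; 2:gurn {adverb,determiner}; 3:klo {preposition,adjective}; 4:klo {preposition,adjective}; 5:graalk {adjective}; 6:kleemiat {preposition}; 7:spetraip {adverb}.
Position 1: tagging it determiner would leave rule 2 unsatisfiable, so it must be adverb.
Position 2: tagging it determiner would leave rule 2 unsatisfiable, so it must be adverb.
Position 3: tagging it preposition would leave rule 4 unsatisfiable, so it must be adjective.
Position 4: tagging it preposition would leave rule 4 unsatisfiable, so it must be adjective.
That leaves exactly one tagging: adverb adverb adjective adjective adjective preposition adverb.
Checking: rule 1 holds; rule 2 holds; rule 3 holds; rule 4 holds; rule 5 holds.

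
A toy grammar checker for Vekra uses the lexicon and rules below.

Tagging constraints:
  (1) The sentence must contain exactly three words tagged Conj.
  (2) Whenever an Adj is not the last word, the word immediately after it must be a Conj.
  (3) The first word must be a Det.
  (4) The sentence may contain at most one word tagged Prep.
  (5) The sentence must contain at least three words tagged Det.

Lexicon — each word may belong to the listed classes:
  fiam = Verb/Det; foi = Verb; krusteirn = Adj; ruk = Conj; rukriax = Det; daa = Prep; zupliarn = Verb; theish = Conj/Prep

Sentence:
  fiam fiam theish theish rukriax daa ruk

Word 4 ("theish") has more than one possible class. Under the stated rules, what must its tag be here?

Conj

Candidates per position — 1:fiam {Verb,Det}; 2:fiam {Verb,Det}; 3:theish {Conj,Prep}; 4:theish {Conj,Prep}; 5:rukriax {Det}; 6:daa {Prep}; 7:ruk {Conj}.
Word 1 cannot be Verb — rule 3 would then fail for every completion. It is Det.
Word 2 cannot be Verb — rule 5 would then fail for every completion. It is Det.
Word 3 cannot be Prep — rule 1 would then fail for every completion. It is Conj.
Word 4 cannot be Prep — rule 1 would then fail for every completion. It is Conj.
The unique satisfying tagging is: Det Det Conj Conj Det Prep Conj.
Verifying each rule — rule 1 ✓; rule 2 ✓; rule 3 ✓; rule 4 ✓; rule 5 ✓.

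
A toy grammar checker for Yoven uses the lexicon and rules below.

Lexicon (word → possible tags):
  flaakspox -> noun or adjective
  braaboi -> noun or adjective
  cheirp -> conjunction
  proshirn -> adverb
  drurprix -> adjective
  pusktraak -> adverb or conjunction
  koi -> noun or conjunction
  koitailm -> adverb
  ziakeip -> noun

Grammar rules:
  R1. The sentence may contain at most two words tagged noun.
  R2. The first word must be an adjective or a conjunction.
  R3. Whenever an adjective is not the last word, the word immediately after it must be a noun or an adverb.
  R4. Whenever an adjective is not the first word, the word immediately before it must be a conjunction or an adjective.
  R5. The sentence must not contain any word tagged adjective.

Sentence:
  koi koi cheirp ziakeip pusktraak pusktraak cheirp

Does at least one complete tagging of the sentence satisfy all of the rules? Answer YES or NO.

Candidates per position — 1:koi {noun,conjunction}; 2:koi {noun,conjunction}; 3:cheirp {conjunction}; 4:ziakeip {noun}; 5:pusktraak {adverb,conjunction}; 6:pusktraak {adverb,conjunction}; 7:cheirp {conjunction}.
One satisfying assignment: conjunction noun conjunction noun adverb adverb conjunction.
Rule-by-rule: rule 1 holds; rule 2 holds; rule 3 holds; rule 4 holds; rule 5 holds.

YES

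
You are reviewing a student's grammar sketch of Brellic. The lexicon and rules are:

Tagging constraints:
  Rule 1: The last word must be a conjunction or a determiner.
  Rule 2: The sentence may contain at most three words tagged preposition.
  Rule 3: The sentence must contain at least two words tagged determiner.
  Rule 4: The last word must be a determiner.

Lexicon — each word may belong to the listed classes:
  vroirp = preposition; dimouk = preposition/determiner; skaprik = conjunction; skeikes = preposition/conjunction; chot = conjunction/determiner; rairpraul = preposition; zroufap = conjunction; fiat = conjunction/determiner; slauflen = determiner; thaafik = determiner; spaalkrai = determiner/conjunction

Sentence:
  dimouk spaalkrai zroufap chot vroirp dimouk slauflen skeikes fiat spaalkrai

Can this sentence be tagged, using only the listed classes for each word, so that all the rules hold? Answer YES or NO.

YES

Candidates per position — 1:dimouk {preposition,determiner}; 2:spaalkrai {determiner,conjunction}; 3:zroufap {conjunction}; 4:chot {conjunction,determiner}; 5:vroirp {preposition}; 6:dimouk {preposition,determiner}; 7:slauflen {determiner}; 8:skeikes {preposition,conjunction}; 9:fiat {conjunction,determiner}; 10:spaalkrai {determiner,conjunction}.
One satisfying assignment: determiner determiner conjunction determiner preposition preposition determiner conjunction determiner determiner.
Checking: rule 1 holds; rule 2 holds; rule 3 holds; rule 4 holds.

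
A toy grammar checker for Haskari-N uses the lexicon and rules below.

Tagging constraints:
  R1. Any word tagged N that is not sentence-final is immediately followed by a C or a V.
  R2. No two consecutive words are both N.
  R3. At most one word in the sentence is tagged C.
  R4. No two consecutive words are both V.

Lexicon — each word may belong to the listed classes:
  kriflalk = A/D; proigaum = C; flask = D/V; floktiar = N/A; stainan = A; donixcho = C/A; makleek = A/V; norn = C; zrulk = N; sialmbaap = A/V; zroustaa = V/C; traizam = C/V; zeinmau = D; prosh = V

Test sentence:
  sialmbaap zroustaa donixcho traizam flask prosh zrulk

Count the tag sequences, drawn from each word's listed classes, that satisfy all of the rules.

Candidates per position — 1:sialmbaap {A,V}; 2:zroustaa {V,C}; 3:donixcho {C,A}; 4:traizam {C,V}; 5:flask {D,V}; 6:prosh {V}; 7:zrulk {N}.
There are 32 candidate sequences in total.
The sequences that satisfy every rule: A V C V D V N; A V A C D V N; A V A V D V N; A C A V D V N; V C A V D V N.
Count = 5.

5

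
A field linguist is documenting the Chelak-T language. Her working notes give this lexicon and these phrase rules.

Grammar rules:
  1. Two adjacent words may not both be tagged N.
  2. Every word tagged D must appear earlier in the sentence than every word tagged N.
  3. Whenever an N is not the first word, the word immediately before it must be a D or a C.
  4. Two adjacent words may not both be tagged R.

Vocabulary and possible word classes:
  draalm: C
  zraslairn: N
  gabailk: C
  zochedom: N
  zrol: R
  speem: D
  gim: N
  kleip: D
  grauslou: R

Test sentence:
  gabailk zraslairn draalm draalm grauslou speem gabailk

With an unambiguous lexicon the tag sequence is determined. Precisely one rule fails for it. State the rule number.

Fixed tagging: C N C C R D C.
Applying the rules: R1 ok, R2 fails, R3 ok, R4 ok.
Only rule 2 fails.

2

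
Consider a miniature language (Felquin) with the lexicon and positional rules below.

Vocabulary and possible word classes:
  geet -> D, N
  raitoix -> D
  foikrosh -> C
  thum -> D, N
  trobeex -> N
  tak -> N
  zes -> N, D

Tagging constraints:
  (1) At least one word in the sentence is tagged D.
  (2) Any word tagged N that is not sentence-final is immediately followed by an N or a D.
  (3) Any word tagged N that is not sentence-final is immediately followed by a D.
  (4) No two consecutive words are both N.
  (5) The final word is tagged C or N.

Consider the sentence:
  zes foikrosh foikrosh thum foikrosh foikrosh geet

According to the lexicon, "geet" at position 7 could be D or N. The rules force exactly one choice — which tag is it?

N

Candidates per position — 1:zes {N,D}; 2:foikrosh {C}; 3:foikrosh {C}; 4:thum {D,N}; 5:foikrosh {C}; 6:foikrosh {C}; 7:geet {D,N}.
If word 1 were N, no tagging could satisfy rule 2; so word 1 is D.
If word 4 were N, no tagging could satisfy rule 2; so word 4 is D.
If word 7 were D, no tagging could satisfy rule 5; so word 7 is N.
That leaves exactly one tagging: D C C D C C N.
Verifying each rule — rule 1 holds; rule 2 holds; rule 3 holds; rule 4 holds; rule 5 holds.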